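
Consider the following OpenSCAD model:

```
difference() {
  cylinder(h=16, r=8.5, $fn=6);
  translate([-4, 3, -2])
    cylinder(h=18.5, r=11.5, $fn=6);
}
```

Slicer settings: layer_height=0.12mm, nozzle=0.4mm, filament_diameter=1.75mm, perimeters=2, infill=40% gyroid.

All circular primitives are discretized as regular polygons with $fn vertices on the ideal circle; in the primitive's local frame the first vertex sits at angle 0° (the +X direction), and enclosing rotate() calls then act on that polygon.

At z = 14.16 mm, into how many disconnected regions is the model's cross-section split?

1

At z = 14.16 mm: the r=8.5 cylinder gives a regular 6-gon of circumradius 8.5 (constant along its height); the r=11.5 cylinder at (-4, 3) contributes a regular 6-gon of circumradius 11.5; After the difference (first − rest): starting from the r=8.5 cylinder, the r=11.5 cylinder at (-4, 3) partially overlaps it — only the 161.96 mm² overlap (of its 343.60 mm²) is removed, clipping the outline — 1 connected region. The result has 1 disconnected region.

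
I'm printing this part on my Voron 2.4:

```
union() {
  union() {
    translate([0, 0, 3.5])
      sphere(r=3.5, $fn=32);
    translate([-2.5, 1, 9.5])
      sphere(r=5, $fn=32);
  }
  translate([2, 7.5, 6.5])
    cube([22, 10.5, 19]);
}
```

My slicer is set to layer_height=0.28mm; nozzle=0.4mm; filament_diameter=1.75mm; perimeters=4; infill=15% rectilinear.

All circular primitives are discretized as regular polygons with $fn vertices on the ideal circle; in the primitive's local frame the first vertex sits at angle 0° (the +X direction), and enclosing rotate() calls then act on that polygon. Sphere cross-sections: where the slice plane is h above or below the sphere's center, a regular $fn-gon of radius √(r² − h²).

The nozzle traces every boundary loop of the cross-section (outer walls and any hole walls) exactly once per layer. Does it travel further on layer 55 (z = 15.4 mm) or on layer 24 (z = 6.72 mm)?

Layer 55 (z = 15.4): the sphere does not reach this height (|z−center|=11.900 > r=3.5); the sphere at (-2.5, 1) does not reach this height (|z−center|=5.900 > r=5); Taking the union: nothing is present at this height; the 22×10.5 cube at (2, 7.5) contributes its full rectangle (perimeter 65.00 mm); Combining (union): only the 22×10.5 cube at (2, 7.5) is present, so the union is just that shape — boundary = 65.00 mm. So its perimeter = 65.00 mm. Layer 24 (z = 6.72): the r=3.5 sphere contributes a regular 32-gon of circumradius √(3.5²−3.22²) = 1.372 (perimeter = 2·32·1.372·sin(180°/32) = 8.60 mm); the sphere at (-2.5, 1): section is a regular 32-gon, circumradius = √(r²−h²) = √(5²−2.78²) = 4.156 (perimeter = 2·32·4.156·sin(180°/32) = 26.07 mm); Combining (union): the r=3.5 sphere lies entirely inside the r=5 sphere at (-2.5, 1), so the union is just the r=5 sphere at (-2.5, 1) — boundary = 26.07 mm; the cube at (2, 7.5) (footprint 22×10.5) is included at this height (perimeter 65.00 mm); Combining (union): the 2 present regions are separate (no shared area or edge), so areas and boundary lengths simply add and each stays a separate island — boundary = 91.07 mm. So its perimeter = 91.07 mm. Layer 24 is larger (91.07 vs 65.00 mm).

layer 24 (z = 6.72 mm)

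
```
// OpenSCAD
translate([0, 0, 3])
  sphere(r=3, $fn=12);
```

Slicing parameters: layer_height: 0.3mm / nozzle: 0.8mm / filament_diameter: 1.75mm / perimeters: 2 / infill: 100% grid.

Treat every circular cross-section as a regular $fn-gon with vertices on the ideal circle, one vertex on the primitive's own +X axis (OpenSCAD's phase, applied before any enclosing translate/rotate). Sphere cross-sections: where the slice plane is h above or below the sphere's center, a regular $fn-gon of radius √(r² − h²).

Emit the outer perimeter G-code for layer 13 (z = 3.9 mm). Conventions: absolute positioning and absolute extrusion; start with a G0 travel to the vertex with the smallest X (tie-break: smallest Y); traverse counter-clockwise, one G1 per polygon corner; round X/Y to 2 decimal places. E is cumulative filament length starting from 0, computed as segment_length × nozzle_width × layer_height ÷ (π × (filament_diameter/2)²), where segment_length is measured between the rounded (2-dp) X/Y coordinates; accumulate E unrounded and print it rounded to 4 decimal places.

At z = 3.9 mm: the r=3 sphere contributes a regular 12-gon of circumradius √(3²−0.9²) = 2.862. The outline is a single polygon with 12 vertices. Extrusion per mm of travel: 0.8 × 0.3 / (π × 0.875²) = 0.099780. Accumulating E over each segment gives final E = 1.7738.

G0 X-2.86 Y0.00 Z3.90
G1 X-2.48 Y-1.43 E0.1476
G1 X-1.43 Y-2.48 E0.2958
G1 X0.00 Y-2.86 E0.4434
G1 X1.43 Y-2.48 E0.5911
G1 X2.48 Y-1.43 E0.7392
G1 X2.86 Y0.00 E0.8869
G1 X2.48 Y1.43 E1.0345
G1 X1.43 Y2.48 E1.1827
G1 X0.00 Y2.86 E1.3303
G1 X-1.43 Y2.48 E1.4780
G1 X-2.48 Y1.43 E1.6261
G1 X-2.86 Y0.00 E1.7738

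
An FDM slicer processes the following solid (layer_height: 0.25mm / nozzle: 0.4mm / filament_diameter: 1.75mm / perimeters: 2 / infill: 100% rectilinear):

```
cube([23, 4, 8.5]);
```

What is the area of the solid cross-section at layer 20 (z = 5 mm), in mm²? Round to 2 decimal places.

At z = 5 mm: the 23×4 cube contributes its full rectangle (area 92.00 mm²). Overall, the cross-section is a single solid region. Net area = 92.00 mm².

92.00 mm²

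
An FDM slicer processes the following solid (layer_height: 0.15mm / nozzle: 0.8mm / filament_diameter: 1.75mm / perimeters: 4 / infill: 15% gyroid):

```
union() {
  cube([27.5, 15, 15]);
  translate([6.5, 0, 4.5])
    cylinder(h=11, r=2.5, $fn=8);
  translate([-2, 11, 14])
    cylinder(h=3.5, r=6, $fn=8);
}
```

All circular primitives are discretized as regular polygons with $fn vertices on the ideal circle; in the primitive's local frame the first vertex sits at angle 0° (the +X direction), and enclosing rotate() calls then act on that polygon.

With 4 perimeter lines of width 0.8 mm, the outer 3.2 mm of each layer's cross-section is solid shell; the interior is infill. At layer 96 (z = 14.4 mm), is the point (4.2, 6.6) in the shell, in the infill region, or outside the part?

infill

At z = 14.4 mm: the 27.5×15 cube contributes its full rectangle; the r=2.5 cylinder at (6.5, 0) gives a regular 8-gon of circumradius 2.5 (constant along its height); the r=6 cylinder at (-2, 11) gives a regular 8-gon of circumradius 6 (constant along its height); Taking the union: the regions partially overlap (shared area 35.81 mm²), so overlapping operands fuse into one piece — 1 connected region. Overall, the cross-section is a single solid region. The nearest boundary edge runs (0.00, 0.00)→(0.00, 5.83); distance from the point to it = 4.27 mm. The point is inside the cross-section and 4.27 mm from the nearest boundary — more than the 3.2 mm shell width (4 × 0.8), so it's in the infill interior.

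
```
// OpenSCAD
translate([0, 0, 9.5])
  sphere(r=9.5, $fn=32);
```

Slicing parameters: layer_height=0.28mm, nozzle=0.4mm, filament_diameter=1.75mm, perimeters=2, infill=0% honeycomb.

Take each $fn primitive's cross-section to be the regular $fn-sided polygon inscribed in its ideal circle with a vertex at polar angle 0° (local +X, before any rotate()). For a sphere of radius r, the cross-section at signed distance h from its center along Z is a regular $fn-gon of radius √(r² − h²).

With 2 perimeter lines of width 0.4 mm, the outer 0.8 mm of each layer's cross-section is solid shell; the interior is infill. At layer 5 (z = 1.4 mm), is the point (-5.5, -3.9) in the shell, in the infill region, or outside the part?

At z = 1.4 mm: the r=9.5 sphere slices to a regular 32-gon of circumradius 4.964 (√(r²−h²) with h=8.1 from center). Overall, the cross-section is a single solid region. The nearest boundary edge runs (-4.13, -2.76)→(-3.51, -3.51); distance from the point to it = 1.79 mm. The point is not inside any of the regions above, so it lies outside the cross-section (1.79 mm from the nearest boundary).

outside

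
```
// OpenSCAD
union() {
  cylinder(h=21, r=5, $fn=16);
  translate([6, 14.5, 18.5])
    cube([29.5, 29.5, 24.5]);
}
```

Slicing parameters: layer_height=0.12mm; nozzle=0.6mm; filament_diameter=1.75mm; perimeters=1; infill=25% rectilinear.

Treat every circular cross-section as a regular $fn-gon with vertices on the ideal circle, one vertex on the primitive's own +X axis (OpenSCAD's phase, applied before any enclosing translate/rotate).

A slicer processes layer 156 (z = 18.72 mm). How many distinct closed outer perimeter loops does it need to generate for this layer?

2

At z = 18.72 mm: the r=5 cylinder contributes a regular 16-gon of circumradius 5; the cube at (6, 14.5) (footprint 29.5×29.5) is included at this height; Merging all regions: the 2 present regions are separate (no shared area or edge), so areas and boundary lengths simply add and each stays a separate island — 2 connected regions. The result has 2 disconnected regions.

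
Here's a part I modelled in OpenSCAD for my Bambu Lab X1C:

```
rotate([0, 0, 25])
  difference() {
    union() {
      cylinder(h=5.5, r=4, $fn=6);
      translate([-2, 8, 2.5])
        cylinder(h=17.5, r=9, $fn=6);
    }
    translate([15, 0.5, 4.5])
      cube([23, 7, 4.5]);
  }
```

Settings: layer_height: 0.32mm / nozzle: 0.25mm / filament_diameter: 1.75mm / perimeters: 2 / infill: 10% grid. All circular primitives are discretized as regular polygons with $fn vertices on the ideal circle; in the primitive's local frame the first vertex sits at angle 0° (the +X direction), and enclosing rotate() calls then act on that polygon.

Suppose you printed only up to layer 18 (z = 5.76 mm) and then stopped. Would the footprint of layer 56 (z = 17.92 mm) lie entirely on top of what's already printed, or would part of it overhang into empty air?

entirely on top

Compare the two slices. At z = 5.76: the cylinder does not reach this height (z outside [0, 5.5]); the r=9 cylinder at (-2, 8) contributes a regular 6-gon of circumradius 9 (area = (6/2)·9.000²·sin(360°/6) = 210.44 mm²); Combining (union): only the r=9 cylinder at (-2, 8) is present, so the union is just that shape — area = 210.44 mm²; the cube at (15, 0.5) is present — its section is the full 23×7 rectangle (area 161.00 mm²); Taking the first minus the rest: starting from the result so far (210.44 mm²), the 23×7 cube at (15, 0.5) misses the remaining region (no effect) — area = 210.44 mm²; (rotated 25° about Z; rotation is an isometry so areas/perimeters/island counts are preserved). At z = 17.92: the cylinder is not intersected at this z (z outside [0, 5.5]); the r=9 cylinder at (-2, 8) gives a regular 6-gon of circumradius 9 (constant along its height) (area = (6/2)·9.000²·sin(360°/6) = 210.44 mm²); Taking the union: only the r=9 cylinder at (-2, 8) is present, so the union is just that shape — area = 210.44 mm²; the cube at (15, 0.5) is absent (z outside [4.5, 9]); After the difference (first − rest): none of the subtracted shapes is present at this height, so the result so far is unchanged — area = 210.44 mm²; (whole slice rotated 25° about Z — lengths, areas and connectivity unchanged). Checking containment: the cross-section at z = 17.92 is a subset of the cross-section at z = 5.76.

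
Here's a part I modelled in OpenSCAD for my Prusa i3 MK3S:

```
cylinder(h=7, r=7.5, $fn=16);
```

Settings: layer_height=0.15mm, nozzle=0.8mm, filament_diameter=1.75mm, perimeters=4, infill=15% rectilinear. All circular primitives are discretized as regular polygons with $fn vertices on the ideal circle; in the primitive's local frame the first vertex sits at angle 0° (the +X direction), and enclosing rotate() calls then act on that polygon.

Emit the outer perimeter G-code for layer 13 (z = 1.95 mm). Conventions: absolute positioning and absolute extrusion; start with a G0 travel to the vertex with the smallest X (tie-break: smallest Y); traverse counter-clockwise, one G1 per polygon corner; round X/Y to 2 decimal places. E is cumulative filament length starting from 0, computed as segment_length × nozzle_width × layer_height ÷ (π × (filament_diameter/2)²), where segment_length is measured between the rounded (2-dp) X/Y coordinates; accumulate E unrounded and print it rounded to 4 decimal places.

G0 X-7.50 Y0.00 Z1.95
G1 X-6.93 Y-2.87 E0.1460
G1 X-5.30 Y-5.30 E0.2920
G1 X-2.87 Y-6.93 E0.4379
G1 X0.00 Y-7.50 E0.5839
G1 X2.87 Y-6.93 E0.7299
G1 X5.30 Y-5.30 E0.8759
G1 X6.93 Y-2.87 E1.0219
G1 X7.50 Y0.00 E1.1679
G1 X6.93 Y2.87 E1.3138
G1 X5.30 Y5.30 E1.4598
G1 X2.87 Y6.93 E1.6058
G1 X0.00 Y7.50 E1.7518
G1 X-2.87 Y6.93 E1.8978
G1 X-5.30 Y5.30 E2.0437
G1 X-6.93 Y2.87 E2.1897
G1 X-7.50 Y0.00 E2.3357

At z = 1.95 mm: the cylinder: section is a regular 16-gon, circumradius r=7.5. The outline is a single polygon with 16 vertices. Extrusion per mm of travel: 0.8 × 0.15 / (π × 0.875²) = 0.049890. Accumulating E over each segment gives final E = 2.3357.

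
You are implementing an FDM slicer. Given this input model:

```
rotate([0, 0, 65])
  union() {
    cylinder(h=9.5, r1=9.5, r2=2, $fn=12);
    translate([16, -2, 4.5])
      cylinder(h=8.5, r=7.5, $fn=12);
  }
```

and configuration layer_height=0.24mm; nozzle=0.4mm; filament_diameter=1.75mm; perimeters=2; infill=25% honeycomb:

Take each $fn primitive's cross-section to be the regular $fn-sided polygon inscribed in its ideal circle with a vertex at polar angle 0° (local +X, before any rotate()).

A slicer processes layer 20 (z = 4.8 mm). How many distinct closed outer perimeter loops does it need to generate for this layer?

2

At z = 4.8 mm: the cone contributes a regular 12-gon of circumradius 5.711 (interpolated between r1=9.5 and r2=2 at t=0.505); the cylinder at (16, -2): section is a regular 12-gon, circumradius r=7.5; Taking the union: the 2 present regions are separate (no shared area or edge), so areas and boundary lengths simply add and each stays a separate island — 2 connected regions; (rotated 65° about Z; rotation is an isometry so areas/perimeters/island counts are preserved). The result has 2 disconnected regions.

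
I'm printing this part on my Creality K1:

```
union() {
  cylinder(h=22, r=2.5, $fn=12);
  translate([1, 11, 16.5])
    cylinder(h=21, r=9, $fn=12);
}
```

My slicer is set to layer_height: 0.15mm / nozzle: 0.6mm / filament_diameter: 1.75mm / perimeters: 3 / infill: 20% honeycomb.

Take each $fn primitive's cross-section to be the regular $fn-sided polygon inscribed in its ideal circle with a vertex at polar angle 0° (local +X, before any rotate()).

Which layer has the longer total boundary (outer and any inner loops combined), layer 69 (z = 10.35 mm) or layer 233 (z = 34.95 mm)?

Layer 69 (z = 10.35): the r=2.5 cylinder gives a regular 12-gon of circumradius 2.5 (constant along its height) (perimeter = 2·12·2.500·sin(180°/12) = 15.53 mm); the cylinder at (1, 11) is absent (z outside [16.5, 37.5]); Combining (union): only the r=2.5 cylinder is present, so the union is just that shape — boundary = 15.53 mm. So its perimeter = 15.53 mm. Layer 233 (z = 34.95): the cylinder is not intersected at this z (z outside [0, 22]); the cylinder at (1, 11): section is a regular 12-gon, circumradius r=9 (perimeter = 2·12·9.000·sin(180°/12) = 55.90 mm); Combining (union): only the r=9 cylinder at (1, 11) is present, so the union is just that shape — boundary = 55.90 mm. So its perimeter = 55.90 mm. Layer 233 is larger (55.90 vs 15.53 mm).

layer 233 (z = 34.95 mm)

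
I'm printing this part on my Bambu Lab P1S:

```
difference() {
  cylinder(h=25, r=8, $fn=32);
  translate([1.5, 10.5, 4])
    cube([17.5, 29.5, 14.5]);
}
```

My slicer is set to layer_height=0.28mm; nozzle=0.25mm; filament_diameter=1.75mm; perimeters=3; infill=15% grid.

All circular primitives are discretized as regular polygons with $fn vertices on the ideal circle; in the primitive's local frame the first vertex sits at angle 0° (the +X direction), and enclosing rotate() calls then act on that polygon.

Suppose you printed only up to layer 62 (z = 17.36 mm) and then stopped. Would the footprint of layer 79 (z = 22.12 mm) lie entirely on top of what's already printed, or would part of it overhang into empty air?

Compare the two slices. At z = 17.36: the cylinder: section is a regular 32-gon, circumradius r=8 (area = (32/2)·8.000²·sin(360°/32) = 199.77 mm²); the 17.5×29.5 cube at (1.5, 10.5) contributes its full rectangle (area 516.25 mm²); Taking the first minus the rest: starting from the r=8 cylinder (199.77 mm²), the 17.5×29.5 cube at (1.5, 10.5) misses the remaining region (no effect) — area = 199.77 mm². At z = 22.12: the r=8 cylinder gives a regular 32-gon of circumradius 8 (constant along its height) (area = (32/2)·8.000²·sin(360°/32) = 199.77 mm²); the cube at (1.5, 10.5) is absent (z outside [4, 18.5]); Subtracting the remaining from the first: none of the subtracted shapes is present at this height, so the r=8 cylinder is unchanged — area = 199.77 mm². Checking containment: the cross-section at z = 22.12 is a subset of the cross-section at z = 17.36.

entirely on top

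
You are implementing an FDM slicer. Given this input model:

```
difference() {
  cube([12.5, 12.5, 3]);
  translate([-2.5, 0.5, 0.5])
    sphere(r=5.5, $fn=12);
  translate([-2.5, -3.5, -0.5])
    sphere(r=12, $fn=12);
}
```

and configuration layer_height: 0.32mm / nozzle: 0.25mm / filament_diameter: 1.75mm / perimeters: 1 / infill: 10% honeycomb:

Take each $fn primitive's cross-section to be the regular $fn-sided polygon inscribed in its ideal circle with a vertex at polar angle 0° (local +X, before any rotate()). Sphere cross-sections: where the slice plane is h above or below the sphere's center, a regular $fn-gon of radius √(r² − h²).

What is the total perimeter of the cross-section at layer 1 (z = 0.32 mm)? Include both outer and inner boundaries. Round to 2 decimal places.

46.04 mm

At z = 0.32 mm: the 12.5×12.5 cube contributes its full rectangle (perimeter 50.00 mm); the r=5.5 sphere at (-2.5, 0.5) slices to a regular 12-gon of circumradius 5.497 (√(r²−h²) with h=0.18 from center) (perimeter = 2·12·5.497·sin(180°/12) = 34.15 mm); the r=12 sphere at (-2.5, -3.5) contributes a regular 12-gon of circumradius √(12²−0.82²) = 11.972 (perimeter = 2·12·11.972·sin(180°/12) = 74.37 mm); Subtracting the remaining from the first: starting from the 12.5×12.5 cube, the r=5.5 sphere at (-2.5, 0.5) partially overlaps it — only the 11.22 mm² overlap (of its 90.65 mm²) is removed, clipping the outline; the r=12 sphere at (-2.5, -3.5) partially overlaps it — only the 35.67 mm² overlap (of its 429.98 mm²) is removed, clipping the outline — boundary = 46.04 mm. Overall, the cross-section is a single solid region. Total boundary length (outer) = 46.04 mm.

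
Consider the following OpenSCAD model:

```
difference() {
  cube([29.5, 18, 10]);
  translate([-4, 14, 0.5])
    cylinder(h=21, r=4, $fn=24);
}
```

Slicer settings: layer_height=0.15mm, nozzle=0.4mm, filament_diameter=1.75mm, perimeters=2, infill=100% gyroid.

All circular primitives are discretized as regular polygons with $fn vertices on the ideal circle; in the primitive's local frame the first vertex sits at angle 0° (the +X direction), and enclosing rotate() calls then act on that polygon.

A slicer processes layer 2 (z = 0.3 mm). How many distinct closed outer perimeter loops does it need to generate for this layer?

1

At z = 0.3 mm: the cube (footprint 29.5×18) is included at this height; the cylinder at (-4, 14) is not intersected at this z (z outside [0.5, 21.5]); After the difference (first − rest): none of the subtracted shapes is present at this height, so the 29.5×18 cube is unchanged — 1 connected region. The result has 1 disconnected region.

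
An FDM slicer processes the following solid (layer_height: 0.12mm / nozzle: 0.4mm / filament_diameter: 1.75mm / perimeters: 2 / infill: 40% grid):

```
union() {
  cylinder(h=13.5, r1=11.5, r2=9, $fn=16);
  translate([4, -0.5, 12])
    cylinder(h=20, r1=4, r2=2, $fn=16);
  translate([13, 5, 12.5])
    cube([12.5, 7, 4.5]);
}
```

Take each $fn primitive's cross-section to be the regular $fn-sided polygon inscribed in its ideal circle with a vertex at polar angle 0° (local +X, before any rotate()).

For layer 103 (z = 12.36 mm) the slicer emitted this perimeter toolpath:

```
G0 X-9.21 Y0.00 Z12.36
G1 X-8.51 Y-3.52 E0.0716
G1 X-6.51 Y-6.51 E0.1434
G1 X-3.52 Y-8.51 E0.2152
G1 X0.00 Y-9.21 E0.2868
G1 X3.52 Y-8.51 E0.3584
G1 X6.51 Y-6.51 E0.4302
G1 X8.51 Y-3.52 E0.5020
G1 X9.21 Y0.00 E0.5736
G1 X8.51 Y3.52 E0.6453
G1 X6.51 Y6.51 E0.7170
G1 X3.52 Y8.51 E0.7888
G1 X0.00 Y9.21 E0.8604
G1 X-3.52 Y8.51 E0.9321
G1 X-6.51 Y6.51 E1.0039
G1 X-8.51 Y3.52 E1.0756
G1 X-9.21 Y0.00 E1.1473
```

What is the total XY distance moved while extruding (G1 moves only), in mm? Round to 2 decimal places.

Sum the Euclidean lengths of each G1 segment: total = 57.49 mm.

57.49 mm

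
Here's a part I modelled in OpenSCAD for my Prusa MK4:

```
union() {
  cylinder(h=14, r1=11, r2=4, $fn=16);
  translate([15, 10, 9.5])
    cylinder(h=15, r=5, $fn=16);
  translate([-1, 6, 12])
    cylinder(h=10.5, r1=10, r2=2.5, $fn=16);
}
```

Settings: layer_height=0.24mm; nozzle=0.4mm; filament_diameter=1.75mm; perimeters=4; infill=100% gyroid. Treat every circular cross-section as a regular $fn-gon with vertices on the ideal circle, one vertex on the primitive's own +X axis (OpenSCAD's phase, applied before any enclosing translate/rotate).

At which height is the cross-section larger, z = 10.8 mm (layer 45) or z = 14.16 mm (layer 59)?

Layer 45 (z = 10.8): the cone (r1=11→r2=4) has section circumradius 5.600 here — a regular 16-gon (area = (16/2)·5.600²·sin(360°/16) = 96.01 mm²); the r=5 cylinder at (15, 10) gives a regular 16-gon of circumradius 5 (constant along its height) (area = (16/2)·5.000²·sin(360°/16) = 76.54 mm²); the cone at (-1, 6) is absent (z outside [12, 22.5]); Merging all regions: the 2 present regions are separate (no shared area or edge), so areas and boundary lengths simply add and each stays a separate island — area = 172.54 mm². So its area = 172.54 mm². Layer 59 (z = 14.16): the cone is absent (z outside [0, 14]); the r=5 cylinder at (15, 10) gives a regular 16-gon of circumradius 5 (constant along its height) (area = (16/2)·5.000²·sin(360°/16) = 76.54 mm²); the cone at (-1, 6): at t=0.206 of its height the radius interpolates to r₁+(r₂−r₁)t = 8.457, giving a regular 16-gon of that circumradius (area = (16/2)·8.457²·sin(360°/16) = 218.97 mm²); Merging all regions: the 2 present regions are separate (no shared area or edge), so areas and boundary lengths simply add and each stays a separate island — area = 295.50 mm². So its area = 295.50 mm². Layer 59 is larger (295.50 vs 172.54 mm²).

layer 59 (z = 14.16 mm)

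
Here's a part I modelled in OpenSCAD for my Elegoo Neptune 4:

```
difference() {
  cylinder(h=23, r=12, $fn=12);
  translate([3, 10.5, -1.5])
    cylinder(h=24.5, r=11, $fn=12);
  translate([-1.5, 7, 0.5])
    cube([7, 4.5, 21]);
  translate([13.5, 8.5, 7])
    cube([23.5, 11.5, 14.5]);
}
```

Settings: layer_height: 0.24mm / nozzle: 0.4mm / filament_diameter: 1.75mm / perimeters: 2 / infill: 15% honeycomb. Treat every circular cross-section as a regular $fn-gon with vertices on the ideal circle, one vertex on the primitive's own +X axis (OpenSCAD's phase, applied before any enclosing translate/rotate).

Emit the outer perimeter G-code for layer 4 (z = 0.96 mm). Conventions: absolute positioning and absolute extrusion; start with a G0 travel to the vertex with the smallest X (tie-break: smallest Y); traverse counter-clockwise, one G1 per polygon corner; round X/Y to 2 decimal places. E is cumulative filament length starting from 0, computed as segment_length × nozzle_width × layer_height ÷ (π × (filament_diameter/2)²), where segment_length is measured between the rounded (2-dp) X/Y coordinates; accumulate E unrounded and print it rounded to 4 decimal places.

At z = 0.96 mm: the r=12 cylinder gives a regular 12-gon of circumradius 12 (constant along its height); the cylinder at (3, 10.5): section is a regular 12-gon, circumradius r=11; the 7×4.5 cube at (-1.5, 7) contributes its full rectangle; the cube at (13.5, 8.5) is absent (z outside [7, 21.5]); Subtracting the remaining from the first: starting from the r=12 cylinder, the r=11 cylinder at (3, 10.5) partially overlaps it — only the 160.96 mm² overlap (of its 363.00 mm²) is removed, clipping the outline; the 7×4.5 cube at (-1.5, 7) misses the remaining region (no effect) — 1 connected region. The outline is a single polygon with 14 vertices. Extrusion per mm of travel: 0.4 × 0.24 / (π × 0.875²) = 0.039912. Accumulating E over each segment gives final E = 3.0262.

G0 X-12.00 Y0.00 Z0.96
G1 X-10.39 Y-6.00 E0.2479
G1 X-6.00 Y-10.39 E0.4957
G1 X0.00 Y-12.00 E0.7437
G1 X6.00 Y-10.39 E0.9916
G1 X10.39 Y-6.00 E1.2394
G1 X12.00 Y0.00 E1.4874
G1 X11.05 Y3.53 E1.6333
G1 X8.50 Y0.97 E1.7775
G1 X3.00 Y-0.50 E2.0047
G1 X-2.50 Y0.97 E2.2319
G1 X-6.53 Y5.00 E2.4594
G1 X-7.55 Y8.84 E2.6180
G1 X-10.39 Y6.00 E2.7783
G1 X-12.00 Y0.00 E3.0262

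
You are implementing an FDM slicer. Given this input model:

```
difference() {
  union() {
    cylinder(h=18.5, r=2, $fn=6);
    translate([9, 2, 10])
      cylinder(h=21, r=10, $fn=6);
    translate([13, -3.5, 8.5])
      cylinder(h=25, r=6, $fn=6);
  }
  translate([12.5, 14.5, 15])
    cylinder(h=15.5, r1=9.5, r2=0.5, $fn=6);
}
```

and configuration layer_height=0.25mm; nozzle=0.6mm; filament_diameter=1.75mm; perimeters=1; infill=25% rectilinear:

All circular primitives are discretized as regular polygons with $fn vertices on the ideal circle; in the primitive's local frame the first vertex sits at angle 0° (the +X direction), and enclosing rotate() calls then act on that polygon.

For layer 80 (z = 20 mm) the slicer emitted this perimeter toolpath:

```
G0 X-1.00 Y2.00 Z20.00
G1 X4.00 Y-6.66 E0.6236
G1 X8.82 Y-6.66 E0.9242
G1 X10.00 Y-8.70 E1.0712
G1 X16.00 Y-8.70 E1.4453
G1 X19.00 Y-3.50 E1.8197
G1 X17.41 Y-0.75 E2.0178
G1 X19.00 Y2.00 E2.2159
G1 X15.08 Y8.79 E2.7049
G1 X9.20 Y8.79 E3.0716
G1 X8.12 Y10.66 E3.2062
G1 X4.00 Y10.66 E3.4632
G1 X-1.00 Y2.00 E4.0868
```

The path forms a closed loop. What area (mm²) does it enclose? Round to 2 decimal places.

Apply the shoelace formula to the sequence of (X, Y) vertices; enclosed area = 277.85 mm².

277.85 mm²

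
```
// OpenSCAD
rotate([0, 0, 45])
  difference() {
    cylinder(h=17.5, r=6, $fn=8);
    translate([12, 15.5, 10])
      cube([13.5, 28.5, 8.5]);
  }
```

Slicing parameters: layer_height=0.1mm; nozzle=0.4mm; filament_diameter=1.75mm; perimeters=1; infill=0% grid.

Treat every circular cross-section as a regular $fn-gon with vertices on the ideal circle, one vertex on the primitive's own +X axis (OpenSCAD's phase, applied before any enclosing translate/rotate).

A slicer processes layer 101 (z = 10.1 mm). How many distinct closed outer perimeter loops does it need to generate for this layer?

At z = 10.1 mm: the cylinder: section is a regular 8-gon, circumradius r=6; the cube at (12, 15.5) is present — its section is the full 13.5×28.5 rectangle; After the difference (first − rest): starting from the r=6 cylinder, the 13.5×28.5 cube at (12, 15.5) misses the remaining region (no effect) — 1 connected region; (whole slice rotated 45° about Z — lengths, areas and connectivity unchanged). The result has 1 disconnected region.

1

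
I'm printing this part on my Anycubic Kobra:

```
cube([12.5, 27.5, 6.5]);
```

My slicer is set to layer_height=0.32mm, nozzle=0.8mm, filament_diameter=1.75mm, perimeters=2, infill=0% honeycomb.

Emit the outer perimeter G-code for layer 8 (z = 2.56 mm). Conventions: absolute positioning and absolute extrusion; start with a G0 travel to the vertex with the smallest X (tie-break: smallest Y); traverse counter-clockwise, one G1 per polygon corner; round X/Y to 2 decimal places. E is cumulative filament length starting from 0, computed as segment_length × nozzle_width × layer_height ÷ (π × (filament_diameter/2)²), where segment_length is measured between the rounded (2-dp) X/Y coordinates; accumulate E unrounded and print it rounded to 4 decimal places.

At z = 2.56 mm: the cube is present — its section is the full 12.5×27.5 rectangle. The outline is a single polygon with 4 vertices. Extrusion per mm of travel: 0.8 × 0.32 / (π × 0.875²) = 0.106432. Accumulating E over each segment gives final E = 8.5146.

G0 X0.00 Y0.00 Z2.56
G1 X12.50 Y0.00 E1.3304
G1 X12.50 Y27.50 E4.2573
G1 X0.00 Y27.50 E5.5877
G1 X0.00 Y0.00 E8.5146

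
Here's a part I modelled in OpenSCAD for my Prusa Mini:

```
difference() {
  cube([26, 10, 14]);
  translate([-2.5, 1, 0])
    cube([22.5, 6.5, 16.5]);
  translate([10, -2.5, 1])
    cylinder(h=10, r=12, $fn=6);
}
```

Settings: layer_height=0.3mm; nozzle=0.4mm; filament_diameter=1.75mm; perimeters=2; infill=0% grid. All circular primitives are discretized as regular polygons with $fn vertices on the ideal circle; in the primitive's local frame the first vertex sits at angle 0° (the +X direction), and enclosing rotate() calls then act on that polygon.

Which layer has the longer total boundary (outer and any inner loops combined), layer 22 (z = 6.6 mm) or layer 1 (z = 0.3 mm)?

Layer 22 (z = 6.6): the 26×10 cube contributes its full rectangle (perimeter 72.00 mm); the cube at (-2.5, 1) (footprint 22.5×6.5) is included at this height (perimeter 58.00 mm); the r=12 cylinder at (10, -2.5) contributes a regular 6-gon of circumradius 12 (perimeter = 2·6·12.000·sin(180°/6) = 72.00 mm); Taking the first minus the rest: starting from the 26×10 cube, the 22.5×6.5 cube at (-2.5, 1) partially overlaps it — only the 130.00 mm² overlap (of its 146.25 mm²) is removed, clipping the outline; the r=12 cylinder at (10, -2.5) partially overlaps it — only the 25.06 mm² overlap (of its 374.12 mm²) is removed, clipping the outline — boundary = 72.17 mm. So its perimeter = 72.17 mm. Layer 1 (z = 0.3): the 26×10 cube contributes its full rectangle (perimeter 72.00 mm); the cube at (-2.5, 1) is present — its section is the full 22.5×6.5 rectangle (perimeter 58.00 mm); the cylinder at (10, -2.5) does not reach this height (z outside [1, 11]); Taking the first minus the rest: starting from the 26×10 cube, the 22.5×6.5 cube at (-2.5, 1) partially overlaps it — only the 130.00 mm² overlap (of its 146.25 mm²) is removed, clipping the outline — boundary = 112.00 mm. So its perimeter = 112.00 mm. Layer 1 is larger (112.00 vs 72.17 mm).

layer 1 (z = 0.3 mm)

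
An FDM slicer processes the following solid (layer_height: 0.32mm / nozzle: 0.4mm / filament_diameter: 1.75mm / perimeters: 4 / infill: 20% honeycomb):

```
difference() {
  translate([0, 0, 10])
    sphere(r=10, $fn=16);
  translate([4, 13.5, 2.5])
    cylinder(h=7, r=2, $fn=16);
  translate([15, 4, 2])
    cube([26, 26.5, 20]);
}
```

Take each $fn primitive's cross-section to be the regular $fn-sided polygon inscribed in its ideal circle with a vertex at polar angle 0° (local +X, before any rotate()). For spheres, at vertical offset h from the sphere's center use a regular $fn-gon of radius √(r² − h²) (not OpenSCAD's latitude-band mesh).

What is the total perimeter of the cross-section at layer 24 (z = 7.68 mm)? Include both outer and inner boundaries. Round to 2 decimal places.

60.73 mm

At z = 7.68 mm: the sphere: section is a regular 16-gon, circumradius = √(r²−h²) = √(10²−2.32²) = 9.727 (perimeter = 2·16·9.727·sin(180°/16) = 60.73 mm); the cylinder at (4, 13.5): section is a regular 16-gon, circumradius r=2 (perimeter = 2·16·2.000·sin(180°/16) = 12.49 mm); the 26×26.5 cube at (15, 4) contributes its full rectangle (perimeter 105.00 mm); After the difference (first − rest): starting from the r=10 sphere, the r=2 cylinder at (4, 13.5) misses the remaining region (no effect); the 26×26.5 cube at (15, 4) misses the remaining region (no effect) — boundary = 60.73 mm. Overall, the cross-section is a single solid region. Total boundary length (outer) = 60.73 mm.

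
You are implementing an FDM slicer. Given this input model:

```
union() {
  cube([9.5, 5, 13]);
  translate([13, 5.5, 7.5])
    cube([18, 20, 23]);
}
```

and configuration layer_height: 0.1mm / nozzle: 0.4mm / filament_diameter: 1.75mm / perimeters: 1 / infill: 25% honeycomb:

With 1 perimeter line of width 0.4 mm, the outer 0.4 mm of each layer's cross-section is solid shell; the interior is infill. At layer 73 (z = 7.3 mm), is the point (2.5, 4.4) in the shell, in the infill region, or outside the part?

infill

At z = 7.3 mm: the cube is present — its section is the full 9.5×5 rectangle; the cube at (13, 5.5) is absent (z outside [7.5, 30.5]); Merging all regions: only the 9.5×5 cube is present, so the union is just that shape — 1 connected region. Overall, the cross-section is a single solid region. The nearest boundary edge runs (9.50, 5.00)→(0.00, 5.00); distance from the point to it = 0.60 mm. The point is inside the cross-section and 0.60 mm from the nearest boundary — more than the 0.4 mm shell width (1 × 0.4), so it's in the infill interior.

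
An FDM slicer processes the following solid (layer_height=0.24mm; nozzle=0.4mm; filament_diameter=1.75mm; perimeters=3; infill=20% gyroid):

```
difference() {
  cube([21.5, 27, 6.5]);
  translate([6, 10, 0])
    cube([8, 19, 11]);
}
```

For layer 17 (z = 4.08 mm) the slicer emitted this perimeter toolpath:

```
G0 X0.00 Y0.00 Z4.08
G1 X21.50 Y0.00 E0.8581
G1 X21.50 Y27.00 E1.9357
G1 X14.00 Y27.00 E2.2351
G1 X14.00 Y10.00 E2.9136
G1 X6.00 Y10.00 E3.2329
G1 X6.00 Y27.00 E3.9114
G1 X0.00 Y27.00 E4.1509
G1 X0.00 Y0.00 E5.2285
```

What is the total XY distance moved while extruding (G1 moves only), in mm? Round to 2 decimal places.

Sum the Euclidean lengths of each G1 segment: total = 131.00 mm.

131.00 mm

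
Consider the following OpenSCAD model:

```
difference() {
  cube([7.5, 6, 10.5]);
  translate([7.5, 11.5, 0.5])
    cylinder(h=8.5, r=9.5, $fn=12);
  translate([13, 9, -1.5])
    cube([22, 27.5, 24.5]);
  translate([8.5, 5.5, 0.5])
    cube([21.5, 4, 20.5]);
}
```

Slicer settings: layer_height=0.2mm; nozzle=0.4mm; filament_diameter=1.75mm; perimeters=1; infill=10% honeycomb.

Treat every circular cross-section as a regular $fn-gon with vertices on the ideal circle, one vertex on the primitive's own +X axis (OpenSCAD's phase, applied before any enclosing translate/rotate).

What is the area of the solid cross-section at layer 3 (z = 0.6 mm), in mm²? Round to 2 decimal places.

25.30 mm²

At z = 0.6 mm: the cube (footprint 7.5×6) is included at this height (area 45.00 mm²); the r=9.5 cylinder at (7.5, 11.5) gives a regular 12-gon of circumradius 9.5 (constant along its height) (area = (12/2)·9.500²·sin(360°/12) = 270.75 mm²); the 22×27.5 cube at (13, 9) contributes its full rectangle (area 605.00 mm²); the 21.5×4 cube at (8.5, 5.5) contributes its full rectangle (area 86.00 mm²); Taking the first minus the rest: starting from the 7.5×6 cube (45.00 mm²), the r=9.5 cylinder at (7.5, 11.5) partially overlaps it — only the 19.70 mm² overlap (of its 270.75 mm²) is removed, clipping the outline; the 22×27.5 cube at (13, 9) misses the remaining region (no effect); the 21.5×4 cube at (8.5, 5.5) misses the remaining region (no effect) — area = 25.30 mm². Overall, the cross-section is a single solid region. Net area = 25.30 mm².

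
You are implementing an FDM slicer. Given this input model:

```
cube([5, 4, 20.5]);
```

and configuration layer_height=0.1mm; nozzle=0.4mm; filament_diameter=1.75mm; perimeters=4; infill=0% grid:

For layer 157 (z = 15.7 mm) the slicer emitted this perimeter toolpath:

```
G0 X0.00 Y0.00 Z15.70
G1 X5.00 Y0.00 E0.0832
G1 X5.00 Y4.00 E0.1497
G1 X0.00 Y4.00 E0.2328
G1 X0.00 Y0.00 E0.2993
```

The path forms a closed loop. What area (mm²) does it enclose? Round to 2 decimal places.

Apply the shoelace formula to the sequence of (X, Y) vertices; enclosed area = 20.00 mm².

20.00 mm²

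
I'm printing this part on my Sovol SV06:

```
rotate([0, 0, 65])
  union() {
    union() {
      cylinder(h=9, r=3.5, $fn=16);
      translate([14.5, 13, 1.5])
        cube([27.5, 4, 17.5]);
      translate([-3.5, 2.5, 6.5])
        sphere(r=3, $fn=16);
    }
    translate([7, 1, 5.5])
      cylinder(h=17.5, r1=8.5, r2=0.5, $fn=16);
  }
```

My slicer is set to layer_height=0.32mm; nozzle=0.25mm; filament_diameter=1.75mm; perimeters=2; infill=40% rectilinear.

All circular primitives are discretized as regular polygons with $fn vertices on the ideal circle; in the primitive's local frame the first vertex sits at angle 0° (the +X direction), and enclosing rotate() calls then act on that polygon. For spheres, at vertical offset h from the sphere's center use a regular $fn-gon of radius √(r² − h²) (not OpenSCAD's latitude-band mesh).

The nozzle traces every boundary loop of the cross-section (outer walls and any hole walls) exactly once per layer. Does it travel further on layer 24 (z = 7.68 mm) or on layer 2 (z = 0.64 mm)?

Layer 24 (z = 7.68): the cylinder: section is a regular 16-gon, circumradius r=3.5 (perimeter = 2·16·3.500·sin(180°/16) = 21.85 mm); the 27.5×4 cube at (14.5, 13) contributes its full rectangle (perimeter 63.00 mm); the r=3 sphere at (-3.5, 2.5) contributes a regular 16-gon of circumradius √(3²−1.18²) = 2.758 (perimeter = 2·16·2.758·sin(180°/16) = 17.22 mm); Merging all regions: the regions partially overlap (shared area 5.69 mm²), so the edge portions inside another operand are dropped and the merged outline is re-measured after clipping — boundary = 92.19 mm; the cone at (7, 1): at t=0.125 of its height the radius interpolates to r₁+(r₂−r₁)t = 7.503, giving a regular 16-gon of that circumradius (perimeter = 2·16·7.503·sin(180°/16) = 46.84 mm); Merging all regions: the regions partially overlap (shared area 19.13 mm²), so the edge portions inside another operand are dropped and the merged outline is re-measured after clipping — boundary = 121.95 mm; (rotated 65° about Z; rotation is an isometry so areas/perimeters/island counts are preserved). So its perimeter = 121.95 mm. Layer 2 (z = 0.64): the r=3.5 cylinder gives a regular 16-gon of circumradius 3.5 (constant along its height) (perimeter = 2·16·3.500·sin(180°/16) = 21.85 mm); the cube at (14.5, 13) does not reach this height (z outside [1.5, 19]); the sphere at (-3.5, 2.5) does not reach this height (|z−center|=5.860 > r=3); Combining (union): only the r=3.5 cylinder is present, so the union is just that shape — boundary = 21.85 mm; the cone at (7, 1) does not reach this height (z outside [5.5, 23]); Combining (union): only the result so far is present, so the union is just that shape — boundary = 21.85 mm; (rotated 65° about Z; rotation is an isometry so areas/perimeters/island counts are preserved). So its perimeter = 21.85 mm. Layer 24 is larger (121.95 vs 21.85 mm).

layer 24 (z = 7.68 mm)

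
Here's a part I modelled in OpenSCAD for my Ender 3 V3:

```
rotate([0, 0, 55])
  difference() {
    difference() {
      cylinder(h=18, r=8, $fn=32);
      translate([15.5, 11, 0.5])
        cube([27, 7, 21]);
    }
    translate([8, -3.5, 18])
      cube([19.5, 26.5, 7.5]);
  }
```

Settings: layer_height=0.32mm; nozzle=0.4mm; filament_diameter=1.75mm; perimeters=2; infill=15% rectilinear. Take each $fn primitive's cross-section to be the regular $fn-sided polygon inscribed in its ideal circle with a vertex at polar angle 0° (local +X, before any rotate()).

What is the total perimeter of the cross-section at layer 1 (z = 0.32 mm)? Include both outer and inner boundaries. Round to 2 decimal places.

At z = 0.32 mm: the cylinder: section is a regular 32-gon, circumradius r=8 (perimeter = 2·32·8.000·sin(180°/32) = 50.18 mm); the cube at (15.5, 11) does not reach this height (z outside [0.5, 21.5]); Subtracting the remaining from the first: none of the subtracted shapes is present at this height, so the r=8 cylinder is unchanged — boundary = 50.18 mm; the cube at (8, -3.5) is absent (z outside [18, 25.5]); After the difference (first − rest): none of the subtracted shapes is present at this height, so that combined region is unchanged — boundary = 50.18 mm; (rotated 55° about Z; rotation is an isometry so areas/perimeters/island counts are preserved). Overall, the cross-section is a single solid region. Total boundary length (outer) = 50.18 mm.

50.18 mm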